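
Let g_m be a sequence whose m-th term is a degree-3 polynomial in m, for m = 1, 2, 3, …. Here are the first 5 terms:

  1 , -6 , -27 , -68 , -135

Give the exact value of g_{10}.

-1070

1st diffs: -7, -21, -41, -67.
2nd diffs: -14, -20, -26.
3rd diffs: -6, -6 (constant).
So g_m = -m^3 - m^2 + 3m.
Evaluating at m = 10 gives g_{10} = -1070.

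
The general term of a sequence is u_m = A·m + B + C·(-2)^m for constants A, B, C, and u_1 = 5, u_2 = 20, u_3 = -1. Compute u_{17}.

The three given values yield: A + B - 2C = 5; 2A + B + 4C = 20; 3A + B - 8C = -1.
Subtracting the first from the second: A + 6C = 15.
Subtracting the second from the third: A - 12C = -21.
Solving: C = 2, A = 3, then B = 6.
So u_m = 3·m + 6 + 2·(-2)^m; at m=17 this is -262087.

-262087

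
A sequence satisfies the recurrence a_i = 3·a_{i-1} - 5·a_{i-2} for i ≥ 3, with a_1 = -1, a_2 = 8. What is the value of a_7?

-721

Step forward from the initial values:
a_3 = 29, a_4 = 47, a_5 = -4, a_6 = -247, a_7 = -721.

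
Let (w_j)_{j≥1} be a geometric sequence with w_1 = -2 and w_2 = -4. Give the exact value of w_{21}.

Common ratio r = 2.
w_j = (-2)·2^(j-1).
w_{21} = (-2)·2^20 = -2097152.

-2097152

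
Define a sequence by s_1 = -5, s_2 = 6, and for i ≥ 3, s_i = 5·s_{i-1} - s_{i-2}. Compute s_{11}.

Iterate the recurrence:
s_3 = 35, s_4 = 169, s_5 = 810, s_6 = 3881, s_7 = 18595, s_8 = 89094, s_9 = 426875, s_{10} = 2045281, s_{11} = 9799530.

9799530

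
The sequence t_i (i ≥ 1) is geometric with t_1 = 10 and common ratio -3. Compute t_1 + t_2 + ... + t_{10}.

t_i = 10·(-3)^(i-1).
S = 10·((-3)^10 - 1)/(-3 - 1) = 10·(59049 - 1)/(-4) = -147620.

-147620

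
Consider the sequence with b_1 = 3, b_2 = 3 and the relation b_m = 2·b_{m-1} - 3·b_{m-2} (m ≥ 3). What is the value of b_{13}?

b_3 = -3  b_4 = -15  b_5 = -21  …  b_{10} = -285  b_{11} = -723  b_{12} = -591  b_{13} = 987.

987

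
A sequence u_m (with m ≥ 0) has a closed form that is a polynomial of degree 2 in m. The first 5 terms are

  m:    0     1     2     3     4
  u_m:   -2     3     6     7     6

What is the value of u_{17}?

1st diffs: 5, 3, 1, -1.
2nd diffs: -2, -2, -2 (constant).
So u_m = -m^2 + 6m - 2.
Evaluating at m = 17 gives u_{17} = -189.

-189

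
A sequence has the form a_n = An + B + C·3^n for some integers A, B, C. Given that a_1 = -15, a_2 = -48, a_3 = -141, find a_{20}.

The three given values yield: A + B + 3C = -15; 2A + B + 9C = -48; 3A + B + 27C = -141.
Subtracting the first from the second: A + 6C = -33.
Subtracting the second from the third: A + 18C = -93.
Solving: C = -5, A = -3, then B = 3.
So a_n = -3·n + 3 + (-5)·3^n; at n=20 this is -17433922062.

-17433922062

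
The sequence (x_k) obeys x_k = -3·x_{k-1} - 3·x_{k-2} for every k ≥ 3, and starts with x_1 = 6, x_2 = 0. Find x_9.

Step forward from the initial values:
x_3 = -18;  x_4 = 54;  x_5 = -108;  x_6 = 162;  x_7 = -162;  x_8 = 0;  x_9 = 486.

486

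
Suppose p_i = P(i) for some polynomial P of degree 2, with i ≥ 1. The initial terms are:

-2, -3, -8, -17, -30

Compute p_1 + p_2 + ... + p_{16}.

-2392

1st diffs: -1, -5, -9, -13.
2nd diffs: -4, -4, -4 (constant).
Newton forward-difference form: p_i = -2 + (-1)·C(i-1,1) + (-4)·C(i-1,2).
Continuing: …, -47, -68, -93, -122, …, p_{16} = -437.
Summing i = 1..16 (16 terms) gives -2392.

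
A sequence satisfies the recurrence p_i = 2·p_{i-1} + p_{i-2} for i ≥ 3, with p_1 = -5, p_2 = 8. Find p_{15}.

478951

Applying the relation repeatedly:
p_3 = 11  p_4 = 30  p_5 = 71  …  p_{12} = 34038  p_{13} = 82175  p_{14} = 198388  p_{15} = 478951.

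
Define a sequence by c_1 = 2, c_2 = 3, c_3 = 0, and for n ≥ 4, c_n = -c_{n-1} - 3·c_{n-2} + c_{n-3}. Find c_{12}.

Compute successive terms:
c_4 = -7  c_5 = 10  c_6 = 11  c_7 = -48  c_8 = 25  c_9 = 130  c_{10} = -253  c_{11} = -112  c_{12} = 1001.

1001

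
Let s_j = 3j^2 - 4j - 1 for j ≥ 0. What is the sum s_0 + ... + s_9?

Over j = 0..9: Σj = 45, Σj² = 285.
Total = (3)·285 + (-4)·45 + (-1)·10 = 665.

665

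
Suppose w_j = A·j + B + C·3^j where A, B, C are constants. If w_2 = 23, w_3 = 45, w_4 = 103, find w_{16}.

Plug in j = 2, 3, 4: 2A + B + 9C = 23; 3A + B + 27C = 45; 4A + B + 81C = 103.
Subtracting the first from the second: A + 18C = 22.
Subtracting the second from the third: A + 54C = 58.
Solving: C = 1, A = 4, then B = 6.
Hence w_{16} = 4·16 + 6 + 1·43046721 = 43046791.

43046791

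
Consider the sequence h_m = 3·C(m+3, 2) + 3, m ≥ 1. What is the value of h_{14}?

C(17, 2) = 136, so h_{14} = 411.

411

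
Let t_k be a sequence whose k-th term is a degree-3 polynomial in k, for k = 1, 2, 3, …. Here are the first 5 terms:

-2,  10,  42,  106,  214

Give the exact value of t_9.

1326

1st diffs: 12, 32, 64, 108.
2nd diffs: 20, 32, 44.
3rd diffs: 12, 12 (constant).
So t_k = 2k^3 - 2k^2 + 4k - 6.
Evaluating at k = 9 gives t_9 = 1326.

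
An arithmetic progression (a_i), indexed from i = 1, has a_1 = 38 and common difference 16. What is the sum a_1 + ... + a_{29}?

7598

a_i = 38 + (i - 1)·16.
a_{29} = 486; S = 29·(38 + 486)/2 = 7598.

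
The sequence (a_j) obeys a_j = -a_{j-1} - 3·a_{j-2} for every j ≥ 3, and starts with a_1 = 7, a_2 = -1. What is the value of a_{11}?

Applying the relation repeatedly:
a_3 = -20; a_4 = 23; a_5 = 37; a_6 = -106; a_7 = -5; a_8 = 323; a_9 = -308; a_{10} = -661; a_{11} = 1585.

1585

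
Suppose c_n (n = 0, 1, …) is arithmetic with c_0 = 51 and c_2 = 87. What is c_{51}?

969

Common difference d = (87 - 51) / (2 - 0) = 18.
c_n = 51 + (n - 0)·18.
c_{51} = 51 + 51·18 = 969.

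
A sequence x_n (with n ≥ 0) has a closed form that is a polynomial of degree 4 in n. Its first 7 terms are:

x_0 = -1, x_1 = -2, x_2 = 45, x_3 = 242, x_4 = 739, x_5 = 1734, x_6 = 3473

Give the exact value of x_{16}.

1st diffs: -1, 47, 197, 497, 995, 1739.
2nd diffs: 48, 150, 300, 498, 744.
3rd diffs: 102, 150, 198, 246.
4th diffs: 48, 48, 48 (constant).
So x_n = 2n^4 + 5n^3 - 5n^2 - 3n - 1.
Evaluating at n = 16 gives x_{16} = 150223.

150223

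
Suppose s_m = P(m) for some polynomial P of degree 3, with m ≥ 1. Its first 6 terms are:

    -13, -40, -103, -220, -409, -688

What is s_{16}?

-12388

1st diffs: -27, -63, -117, -189, -279.
2nd diffs: -36, -54, -72, -90.
3rd diffs: -18, -18, -18 (constant).
So s_m = -3m^3 - 6m - 4.
Evaluating at m = 16 gives s_{16} = -12388.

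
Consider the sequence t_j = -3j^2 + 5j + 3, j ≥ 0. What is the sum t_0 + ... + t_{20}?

-7497

Over j = 0..20: Σj = 210, Σj² = 2870.
Total = (-3)·2870 + (5)·210 + (3)·21 = -7497.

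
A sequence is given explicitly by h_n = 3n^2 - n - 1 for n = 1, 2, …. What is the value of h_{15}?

659

h_{15} = 3·15^2 - 1·15 - 1 = 659.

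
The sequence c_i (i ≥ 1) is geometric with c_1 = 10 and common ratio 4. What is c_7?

40960

c_i = 10·4^(i-1).
c_7 = 10·4^6 = 40960.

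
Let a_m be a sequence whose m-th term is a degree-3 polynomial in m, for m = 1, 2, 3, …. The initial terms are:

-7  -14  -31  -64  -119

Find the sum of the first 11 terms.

1st diffs: -7, -17, -33, -55.
2nd diffs: -10, -16, -22.
3rd diffs: -6, -6 (constant).
So a_m = -m^3 + m^2 - 3m - 4.
Continuing: …, -202, -319, -476, -679, …, a_{11} = -1247.
Summing m = 1..11 (11 terms) gives -4092.

-4092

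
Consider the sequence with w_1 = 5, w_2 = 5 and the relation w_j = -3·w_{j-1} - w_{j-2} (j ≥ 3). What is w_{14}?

838805

w_3 = -20; w_4 = 55; w_5 = -145; …; w_{11} = -46745; w_{12} = 122380; w_{13} = -320395; w_{14} = 838805.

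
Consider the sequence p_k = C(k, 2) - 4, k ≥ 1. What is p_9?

C(9, 2) = 36, so p_9 = 32.

32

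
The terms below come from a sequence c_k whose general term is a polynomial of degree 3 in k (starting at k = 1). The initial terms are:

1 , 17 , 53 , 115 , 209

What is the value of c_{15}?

4229

1st diffs: 16, 36, 62, 94.
2nd diffs: 20, 26, 32.
3rd diffs: 6, 6 (constant).
Newton forward-difference form: c_k = 1 + 16·C(k-1,1) + 20·C(k-1,2) + 6·C(k-1,3).
At k = 15: k-1 = 14, so c_{15} = 1 + 224 + 1820 + 2184 = 4229.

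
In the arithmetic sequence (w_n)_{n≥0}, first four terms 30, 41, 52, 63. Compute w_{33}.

Common difference d = 11.
w_n = 30 + (n - 0)·11.
w_{33} = 30 + 33·11 = 393.

393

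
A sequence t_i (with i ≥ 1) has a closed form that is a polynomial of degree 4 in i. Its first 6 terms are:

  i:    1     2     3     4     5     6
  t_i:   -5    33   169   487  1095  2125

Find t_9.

9427

1st diffs: 38, 136, 318, 608, 1030.
2nd diffs: 98, 182, 290, 422.
3rd diffs: 84, 108, 132.
4th diffs: 24, 24 (constant).
So t_i = i^4 + 4i^3 - 5i - 5.
Evaluating at i = 9 gives t_9 = 9427.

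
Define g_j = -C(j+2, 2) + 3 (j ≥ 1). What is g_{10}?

-63

C(12, 2) = 66, so g_{10} = -63.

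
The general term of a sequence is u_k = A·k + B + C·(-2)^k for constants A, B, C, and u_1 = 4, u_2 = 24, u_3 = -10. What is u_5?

-78

At k = 1, 2, 3: A + B - 2C = 4; 2A + B + 4C = 24; 3A + B - 8C = -10.
Subtracting the first from the second: A + 6C = 20.
Subtracting the second from the third: A - 12C = -34.
Solving: C = 3, A = 2, then B = 8.
Hence u_5 = 2·5 + 8 + 3·(-32) = -78.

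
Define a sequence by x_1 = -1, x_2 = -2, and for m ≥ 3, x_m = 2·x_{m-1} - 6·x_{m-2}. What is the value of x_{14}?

48256

Iterate the recurrence:
x_3 = 2; x_4 = 16; x_5 = 20; …; x_{11} = -736; x_{12} = -19712; x_{13} = -35008; x_{14} = 48256.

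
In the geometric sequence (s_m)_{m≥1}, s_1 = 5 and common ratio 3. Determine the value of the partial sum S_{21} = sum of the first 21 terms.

s_m = 5·3^(m-1).
S = 5·(3^21 - 1)/(3 - 1) = 5·(10460353203 - 1)/(2) = 26150883005.

26150883005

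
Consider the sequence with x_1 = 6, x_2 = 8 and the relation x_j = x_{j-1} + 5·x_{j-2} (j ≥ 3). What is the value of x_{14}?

Compute successive terms:
x_3 = 38, x_4 = 78, x_5 = 268, …, x_{11} = 118108, x_{12} = 326698, x_{13} = 917238, x_{14} = 2550728.

2550728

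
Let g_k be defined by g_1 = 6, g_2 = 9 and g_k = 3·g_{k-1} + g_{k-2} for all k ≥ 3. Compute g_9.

42477

Compute successive terms:
g_3 = 33  g_4 = 108  g_5 = 357  g_6 = 1179  g_7 = 3894  g_8 = 12861  g_9 = 42477.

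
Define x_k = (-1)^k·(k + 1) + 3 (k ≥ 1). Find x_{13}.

-11

(-1)^13 = -1; k + 1 at k=13 is 14; so x_{13} = -11.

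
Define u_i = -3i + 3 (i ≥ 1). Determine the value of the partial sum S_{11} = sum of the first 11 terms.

Over i = 1..11: Σi = 66.
Total = (-3)·66 + (3)·11 = -165.

-165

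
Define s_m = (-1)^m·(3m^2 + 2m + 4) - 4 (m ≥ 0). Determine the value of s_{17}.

-909

(-1)^17 = -1; 3m^2 + 2m + 4 at m=17 is 905; so s_{17} = -909.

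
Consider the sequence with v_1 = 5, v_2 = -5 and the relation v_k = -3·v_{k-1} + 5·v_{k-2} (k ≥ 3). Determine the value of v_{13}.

60049085

v_3 = 40; v_4 = -145; v_5 = 635; …; v_{10} = -814805; v_{11} = 3416215; v_{12} = -14322670; v_{13} = 60049085.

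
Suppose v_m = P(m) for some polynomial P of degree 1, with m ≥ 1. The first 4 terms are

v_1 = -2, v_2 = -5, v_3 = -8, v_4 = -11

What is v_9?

-26

1st diffs: -3, -3, -3 (constant).
So v_m = -3m + 1.
Evaluating at m = 9 gives v_9 = -26.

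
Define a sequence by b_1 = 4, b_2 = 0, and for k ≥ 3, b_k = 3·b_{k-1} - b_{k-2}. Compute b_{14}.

Step forward from the initial values:
b_3 = -4; b_4 = -12; b_5 = -32; …; b_{11} = -10336; b_{12} = -27060; b_{13} = -70844; b_{14} = -185472.

-185472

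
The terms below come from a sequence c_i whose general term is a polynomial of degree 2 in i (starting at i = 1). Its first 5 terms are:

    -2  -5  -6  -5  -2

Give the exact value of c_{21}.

318

1st diffs: -3, -1, 1, 3.
2nd diffs: 2, 2, 2 (constant).
Newton forward-difference form: c_i = -2 + (-3)·C(i-1,1) + 2·C(i-1,2).
At i = 21: i-1 = 20, so c_{21} = -2 - 60 + 380 = 318.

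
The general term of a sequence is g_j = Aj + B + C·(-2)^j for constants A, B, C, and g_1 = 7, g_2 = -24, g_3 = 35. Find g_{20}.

Write the equations: A + B - 2C = 7; 2A + B + 4C = -24; 3A + B - 8C = 35.
Subtracting the first from the second: A + 6C = -31.
Subtracting the second from the third: A - 12C = 59.
Solving: C = -5, A = -1, then B = -2.
So g_j = -1·j + (-2) + (-5)·(-2)^j; at j=20 this is -5242902.

-5242902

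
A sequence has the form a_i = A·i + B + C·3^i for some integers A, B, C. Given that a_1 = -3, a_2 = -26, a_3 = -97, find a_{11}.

-708569

Write the equations: A + B + 3C = -3; 2A + B + 9C = -26; 3A + B + 27C = -97.
Subtracting the first from the second: A + 6C = -23.
Subtracting the second from the third: A + 18C = -71.
Solving: C = -4, A = 1, then B = 8.
Hence a_{11} = 1·11 + 8 + (-4)·177147 = -708569.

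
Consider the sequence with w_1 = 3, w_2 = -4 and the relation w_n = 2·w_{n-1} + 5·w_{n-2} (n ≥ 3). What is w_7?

147

Applying the relation repeatedly:
w_3 = 7; w_4 = -6; w_5 = 23; w_6 = 16; w_7 = 147.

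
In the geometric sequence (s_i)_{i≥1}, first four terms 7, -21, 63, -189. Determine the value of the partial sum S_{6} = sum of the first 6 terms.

Common ratio r = -3.
s_i = 7·(-3)^(i-1).
S = 7·((-3)^6 - 1)/(-3 - 1) = 7·(729 - 1)/(-4) = -1274.

-1274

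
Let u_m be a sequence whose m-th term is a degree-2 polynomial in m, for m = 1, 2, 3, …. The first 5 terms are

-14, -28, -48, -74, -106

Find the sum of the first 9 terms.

-1134

1st diffs: -14, -20, -26, -32.
2nd diffs: -6, -6, -6 (constant).
So u_m = -3m^2 - 5m - 6.
Continuing: -144, -188, -238, -294.
Summing m = 1..9 (9 terms) gives -1134.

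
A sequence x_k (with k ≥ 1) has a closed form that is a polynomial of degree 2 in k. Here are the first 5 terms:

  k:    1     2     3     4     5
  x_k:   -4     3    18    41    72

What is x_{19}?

1st diffs: 7, 15, 23, 31.
2nd diffs: 8, 8, 8 (constant).
Newton forward-difference form: x_k = -4 + 7·C(k-1,1) + 8·C(k-1,2).
At k = 19: k-1 = 18, so x_{19} = -4 + 126 + 1224 = 1346.

1346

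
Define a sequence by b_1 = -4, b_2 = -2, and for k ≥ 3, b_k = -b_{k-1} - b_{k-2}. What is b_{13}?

-4

Applying the relation repeatedly:
b_3 = 6  b_4 = -4  b_5 = -2  …  b_{10} = -4  b_{11} = -2  b_{12} = 6  b_{13} = -4.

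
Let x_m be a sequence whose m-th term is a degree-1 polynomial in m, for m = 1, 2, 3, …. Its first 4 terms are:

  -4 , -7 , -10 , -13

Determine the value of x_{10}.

-31

1st diffs: -3, -3, -3 (constant).
So x_m = -3m - 1.
Evaluating at m = 10 gives x_{10} = -31.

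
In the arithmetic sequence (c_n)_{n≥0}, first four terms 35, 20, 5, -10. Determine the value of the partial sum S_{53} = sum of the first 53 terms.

Common difference d = -15.
c_n = 35 + (n - 0)·(-15).
c_{52} = -745; S = 53·(35 + (-745))/2 = -18815.

-18815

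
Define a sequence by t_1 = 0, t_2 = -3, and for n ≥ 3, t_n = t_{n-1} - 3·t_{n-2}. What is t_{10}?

Step forward from the initial values:
t_3 = -3, t_4 = 6, t_5 = 15, t_6 = -3, t_7 = -48, t_8 = -39, t_9 = 105, t_{10} = 222.

222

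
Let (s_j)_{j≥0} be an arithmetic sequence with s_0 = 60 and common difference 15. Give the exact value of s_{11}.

225

s_j = 60 + (j - 0)·15.
s_{11} = 60 + 11·15 = 225.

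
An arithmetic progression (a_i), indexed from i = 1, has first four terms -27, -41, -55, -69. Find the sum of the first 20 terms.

-3200

Common difference d = -14.
a_i = -27 + (i - 1)·(-14).
a_{20} = -293; S = 20·(-27 + (-293))/2 = -3200.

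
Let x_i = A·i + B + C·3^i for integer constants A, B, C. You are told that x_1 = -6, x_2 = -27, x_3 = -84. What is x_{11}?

Write the equations: A + B + 3C = -6; 2A + B + 9C = -27; 3A + B + 27C = -84.
Subtracting the first from the second: A + 6C = -21.
Subtracting the second from the third: A + 18C = -57.
Solving: C = -3, A = -3, then B = 6.
So x_i = -3·i + 6 + (-3)·3^i; at i=11 this is -531468.

-531468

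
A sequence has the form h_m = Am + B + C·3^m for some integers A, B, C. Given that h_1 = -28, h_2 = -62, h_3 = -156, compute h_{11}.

-885788

The three given values yield: A + B + 3C = -28; 2A + B + 9C = -62; 3A + B + 27C = -156.
Subtracting the first from the second: A + 6C = -34.
Subtracting the second from the third: A + 18C = -94.
Solving: C = -5, A = -4, then B = -9.
Therefore h_{11} = -44 + (-9) + (-5)·177147 = -885788.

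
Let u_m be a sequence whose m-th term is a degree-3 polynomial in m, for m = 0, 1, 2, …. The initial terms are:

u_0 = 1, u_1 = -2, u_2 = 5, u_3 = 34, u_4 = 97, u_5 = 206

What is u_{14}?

1st diffs: -3, 7, 29, 63, 109.
2nd diffs: 10, 22, 34, 46.
3rd diffs: 12, 12, 12 (constant).
Newton forward-difference form: u_m = 1 + (-3)·C(m,1) + 10·C(m,2) + 12·C(m,3).
At m = 14: m = 14, so u_{14} = 1 - 42 + 910 + 4368 = 5237.

5237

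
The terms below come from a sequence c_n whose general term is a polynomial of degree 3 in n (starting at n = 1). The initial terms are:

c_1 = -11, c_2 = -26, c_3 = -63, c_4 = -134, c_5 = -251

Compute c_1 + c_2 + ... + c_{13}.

1st diffs: -15, -37, -71, -117.
2nd diffs: -22, -34, -46.
3rd diffs: -12, -12 (constant).
Newton forward-difference form: c_n = -11 + (-15)·C(n-1,1) + (-22)·C(n-1,2) + (-12)·C(n-1,3).
Continuing: …, -426, -671, -998, -1419, …, c_{13} = -4283.
Summing n = 1..13 (13 terms) gives -16185.

-16185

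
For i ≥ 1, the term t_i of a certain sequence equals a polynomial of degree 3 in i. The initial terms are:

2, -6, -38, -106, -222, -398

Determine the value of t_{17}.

1st diffs: -8, -32, -68, -116, -176.
2nd diffs: -24, -36, -48, -60.
3rd diffs: -12, -12, -12 (constant).
Newton forward-difference form: t_i = 2 + (-8)·C(i-1,1) + (-24)·C(i-1,2) + (-12)·C(i-1,3).
At i = 17: i-1 = 16, so t_{17} = 2 - 128 - 2880 - 6720 = -9726.

-9726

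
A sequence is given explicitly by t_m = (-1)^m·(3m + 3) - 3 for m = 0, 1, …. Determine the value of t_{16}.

(-1)^16 = 1; 3m + 3 at m=16 is 51; so t_{16} = 48.

48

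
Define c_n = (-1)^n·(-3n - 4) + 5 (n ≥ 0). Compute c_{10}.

(-1)^10 = 1; -3n - 4 at n=10 is -34; so c_{10} = -29.

-29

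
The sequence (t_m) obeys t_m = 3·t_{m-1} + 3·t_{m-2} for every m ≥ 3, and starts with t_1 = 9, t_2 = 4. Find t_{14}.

81149364

Step forward from the initial values:
t_3 = 39  t_4 = 129  t_5 = 504  …  t_{11} = 1489104  t_{12} = 5645619  t_{13} = 21404169  t_{14} = 81149364.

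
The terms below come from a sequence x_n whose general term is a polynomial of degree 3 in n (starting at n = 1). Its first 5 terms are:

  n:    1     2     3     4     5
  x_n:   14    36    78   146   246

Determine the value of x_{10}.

1436

1st diffs: 22, 42, 68, 100.
2nd diffs: 20, 26, 32.
3rd diffs: 6, 6 (constant).
Newton forward-difference form: x_n = 14 + 22·C(n-1,1) + 20·C(n-1,2) + 6·C(n-1,3).
At n = 10: n-1 = 9, so x_{10} = 14 + 198 + 720 + 504 = 1436.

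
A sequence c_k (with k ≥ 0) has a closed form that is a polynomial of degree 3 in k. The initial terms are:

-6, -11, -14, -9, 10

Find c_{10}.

1st diffs: -5, -3, 5, 19.
2nd diffs: 2, 8, 14.
3rd diffs: 6, 6 (constant).
Newton forward-difference form: c_k = -6 + (-5)·C(k,1) + 2·C(k,2) + 6·C(k,3).
At k = 10: k = 10, so c_{10} = -6 - 50 + 90 + 720 = 754.

754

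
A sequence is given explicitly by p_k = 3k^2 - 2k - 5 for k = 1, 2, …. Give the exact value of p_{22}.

1403

p_{22} = 3·22^2 - 2·22 - 5 = 1403.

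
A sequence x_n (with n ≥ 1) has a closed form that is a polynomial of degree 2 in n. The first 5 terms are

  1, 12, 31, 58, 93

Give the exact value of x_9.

1st diffs: 11, 19, 27, 35.
2nd diffs: 8, 8, 8 (constant).
So x_n = 4n^2 - n - 2.
Evaluating at n = 9 gives x_9 = 313.

313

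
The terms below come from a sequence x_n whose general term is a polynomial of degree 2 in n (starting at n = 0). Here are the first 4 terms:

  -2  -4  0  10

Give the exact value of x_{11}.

306

1st diffs: -2, 4, 10.
2nd diffs: 6, 6 (constant).
Newton forward-difference form: x_n = -2 + (-2)·C(n,1) + 6·C(n,2).
At n = 11: n = 11, so x_{11} = -2 - 22 + 330 = 306.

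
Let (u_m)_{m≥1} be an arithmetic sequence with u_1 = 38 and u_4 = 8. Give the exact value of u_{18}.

Common difference d = (8 - 38) / (4 - 1) = -10.
u_m = 38 + (m - 1)·(-10).
u_{18} = 38 + 17·(-10) = -132.

-132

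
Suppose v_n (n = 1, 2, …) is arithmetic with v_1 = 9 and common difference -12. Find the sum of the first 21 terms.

-2331

v_n = 9 + (n - 1)·(-12).
v_{21} = -231; S = 21·(9 + (-231))/2 = -2331.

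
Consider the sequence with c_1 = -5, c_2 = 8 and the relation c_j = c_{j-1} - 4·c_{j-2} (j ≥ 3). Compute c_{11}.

c_3 = 28;  c_4 = -4;  c_5 = -116;  c_6 = -100;  c_7 = 364;  c_8 = 764;  c_9 = -692;  c_{10} = -3748;  c_{11} = -980.

-980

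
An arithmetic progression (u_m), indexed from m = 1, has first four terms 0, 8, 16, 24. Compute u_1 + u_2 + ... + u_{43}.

Common difference d = 8.
u_m = 0 + (m - 1)·8.
u_{43} = 336; S = 43·(0 + 336)/2 = 7224.

7224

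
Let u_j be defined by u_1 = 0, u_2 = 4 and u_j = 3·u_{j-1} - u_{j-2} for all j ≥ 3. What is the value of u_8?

1508

Applying the relation repeatedly:
u_3 = 12  u_4 = 32  u_5 = 84  u_6 = 220  u_7 = 576  u_8 = 1508.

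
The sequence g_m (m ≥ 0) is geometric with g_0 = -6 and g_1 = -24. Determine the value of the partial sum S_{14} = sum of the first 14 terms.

-536870910

Common ratio r = 4.
g_m = (-6)·4^(m-0).
S = (-6)·(4^14 - 1)/(4 - 1) = (-6)·(268435456 - 1)/(3) = -536870910.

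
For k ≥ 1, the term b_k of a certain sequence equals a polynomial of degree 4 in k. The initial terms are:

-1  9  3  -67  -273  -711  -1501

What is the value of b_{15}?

-42813

1st diffs: 10, -6, -70, -206, -438, -790.
2nd diffs: -16, -64, -136, -232, -352.
3rd diffs: -48, -72, -96, -120.
4th diffs: -24, -24, -24 (constant).
So b_k = -k^4 + 2k^3 + 5k^2 - 4k - 3.
Evaluating at k = 15 gives b_{15} = -42813.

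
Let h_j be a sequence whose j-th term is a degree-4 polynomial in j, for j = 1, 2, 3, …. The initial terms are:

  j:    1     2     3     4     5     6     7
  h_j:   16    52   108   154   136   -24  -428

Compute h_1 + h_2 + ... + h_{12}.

1st diffs: 36, 56, 46, -18, -160, -404.
2nd diffs: 20, -10, -64, -142, -244.
3rd diffs: -30, -54, -78, -102.
4th diffs: -24, -24, -24 (constant).
Newton forward-difference form: h_j = 16 + 36·C(j-1,1) + 20·C(j-1,2) + (-30)·C(j-1,3) + (-24)·C(j-1,4).
Continuing: …, -1202, -2496, -4484, -7364, …, h_{12} = -11358.
Summing j = 1..12 (12 terms) gives -26890.

-26890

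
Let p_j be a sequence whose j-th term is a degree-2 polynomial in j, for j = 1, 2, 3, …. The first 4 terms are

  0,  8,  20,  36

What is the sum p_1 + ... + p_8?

1st diffs: 8, 12, 16.
2nd diffs: 4, 4 (constant).
So p_j = 2j^2 + 2j - 4.
Continuing: 56, 80, 108, 140.
Summing j = 1..8 (8 terms) gives 448.

448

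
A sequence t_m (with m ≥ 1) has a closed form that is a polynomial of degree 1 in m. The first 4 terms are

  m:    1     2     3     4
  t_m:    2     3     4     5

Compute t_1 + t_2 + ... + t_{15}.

1st diffs: 1, 1, 1 (constant).
So t_m = m + 1.
Continuing: …, 6, 7, 8, 9, …, t_{15} = 16.
Summing m = 1..15 (15 terms) gives 135.

135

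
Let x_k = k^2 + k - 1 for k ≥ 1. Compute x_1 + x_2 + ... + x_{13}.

Over k = 1..13: Σk = 91, Σk² = 819.
Total = (1)·819 + (1)·91 + (-1)·13 = 897.

897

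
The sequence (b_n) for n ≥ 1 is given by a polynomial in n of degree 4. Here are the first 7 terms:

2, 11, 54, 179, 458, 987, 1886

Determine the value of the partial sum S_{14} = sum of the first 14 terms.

1st diffs: 9, 43, 125, 279, 529, 899.
2nd diffs: 34, 82, 154, 250, 370.
3rd diffs: 48, 72, 96, 120.
4th diffs: 24, 24, 24 (constant).
Newton forward-difference form: b_n = 2 + 9·C(n-1,1) + 34·C(n-1,2) + 48·C(n-1,3) + 24·C(n-1,4).
Continuing: …, 3299, 5394, 8363, 12422, …, b_{14} = 33659.
Summing n = 1..14 (14 terms) gives 109319.

109319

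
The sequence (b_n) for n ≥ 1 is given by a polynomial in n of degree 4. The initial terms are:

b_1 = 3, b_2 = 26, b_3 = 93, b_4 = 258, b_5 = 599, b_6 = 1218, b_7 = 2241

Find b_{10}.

9354

1st diffs: 23, 67, 165, 341, 619, 1023.
2nd diffs: 44, 98, 176, 278, 404.
3rd diffs: 54, 78, 102, 126.
4th diffs: 24, 24, 24 (constant).
Newton forward-difference form: b_n = 3 + 23·C(n-1,1) + 44·C(n-1,2) + 54·C(n-1,3) + 24·C(n-1,4).
At n = 10: n-1 = 9, so b_{10} = 3 + 207 + 1584 + 4536 + 3024 = 9354.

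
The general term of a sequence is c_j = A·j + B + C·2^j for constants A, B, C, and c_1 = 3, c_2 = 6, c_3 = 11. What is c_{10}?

The three given values yield: A + B + 2C = 3; 2A + B + 4C = 6; 3A + B + 8C = 11.
Subtracting the first from the second: A + 2C = 3.
Subtracting the second from the third: A + 4C = 5.
Solving: C = 1, A = 1, then B = 0.
Therefore c_{10} = 10 + 0 + 1·1024 = 1034.

1034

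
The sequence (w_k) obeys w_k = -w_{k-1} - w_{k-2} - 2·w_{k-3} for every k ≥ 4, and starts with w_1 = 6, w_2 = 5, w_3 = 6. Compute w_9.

Iterate the recurrence:
w_4 = -23; w_5 = 7; w_6 = 4; w_7 = 35; w_8 = -53; w_9 = 10.

10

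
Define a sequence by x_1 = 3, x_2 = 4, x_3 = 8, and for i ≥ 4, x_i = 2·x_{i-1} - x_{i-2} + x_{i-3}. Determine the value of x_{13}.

2313

Iterate the recurrence:
x_4 = 15; x_5 = 26; x_6 = 45; x_7 = 79; x_8 = 139; x_9 = 244; x_{10} = 428; x_{11} = 751; x_{12} = 1318; x_{13} = 2313.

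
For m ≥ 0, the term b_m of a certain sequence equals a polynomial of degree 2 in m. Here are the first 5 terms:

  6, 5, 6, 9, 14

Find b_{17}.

1st diffs: -1, 1, 3, 5.
2nd diffs: 2, 2, 2 (constant).
Newton forward-difference form: b_m = 6 + (-1)·C(m,1) + 2·C(m,2).
At m = 17: m = 17, so b_{17} = 6 - 17 + 272 = 261.

261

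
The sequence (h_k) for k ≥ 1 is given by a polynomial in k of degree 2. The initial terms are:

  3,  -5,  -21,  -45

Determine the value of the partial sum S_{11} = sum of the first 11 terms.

1st diffs: -8, -16, -24.
2nd diffs: -8, -8 (constant).
So h_k = -4k^2 + 4k + 3.
Continuing: …, -77, -117, -165, -221, …, h_{11} = -437.
Summing k = 1..11 (11 terms) gives -1727.

-1727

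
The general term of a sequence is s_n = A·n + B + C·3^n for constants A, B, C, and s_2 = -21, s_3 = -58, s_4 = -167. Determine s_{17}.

-258280344

At n = 2, 3, 4: 2A + B + 9C = -21; 3A + B + 27C = -58; 4A + B + 81C = -167.
Subtracting the first from the second: A + 18C = -37.
Subtracting the second from the third: A + 54C = -109.
Solving: C = -2, A = -1, then B = -1.
Therefore s_{17} = -17 + (-1) + (-2)·129140163 = -258280344.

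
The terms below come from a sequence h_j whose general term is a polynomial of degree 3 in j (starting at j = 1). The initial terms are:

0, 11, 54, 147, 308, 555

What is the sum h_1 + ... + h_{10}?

1st diffs: 11, 43, 93, 161, 247.
2nd diffs: 32, 50, 68, 86.
3rd diffs: 18, 18, 18 (constant).
So h_j = 3j^3 - 2j^2 - 4j + 3.
Continuing: 906, 1379, 1992, 2763.
Summing j = 1..10 (10 terms) gives 8115.

8115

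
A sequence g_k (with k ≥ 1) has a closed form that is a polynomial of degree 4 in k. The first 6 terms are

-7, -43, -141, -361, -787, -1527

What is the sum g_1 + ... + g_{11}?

-43175

1st diffs: -36, -98, -220, -426, -740.
2nd diffs: -62, -122, -206, -314.
3rd diffs: -60, -84, -108.
4th diffs: -24, -24 (constant).
Newton forward-difference form: g_k = -7 + (-36)·C(k-1,1) + (-62)·C(k-1,2) + (-60)·C(k-1,3) + (-24)·C(k-1,4).
Continuing: …, -2713, -4501, -7071, -10627, …, g_{11} = -15397.
Summing k = 1..11 (11 terms) gives -43175.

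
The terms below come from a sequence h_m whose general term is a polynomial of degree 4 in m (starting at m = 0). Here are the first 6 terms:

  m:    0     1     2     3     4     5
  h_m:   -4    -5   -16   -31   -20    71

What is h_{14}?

25280

1st diffs: -1, -11, -15, 11, 91.
2nd diffs: -10, -4, 26, 80.
3rd diffs: 6, 30, 54.
4th diffs: 24, 24 (constant).
So h_m = m^4 - 5m^3 + 3m^2 - 4.
Evaluating at m = 14 gives h_{14} = 25280.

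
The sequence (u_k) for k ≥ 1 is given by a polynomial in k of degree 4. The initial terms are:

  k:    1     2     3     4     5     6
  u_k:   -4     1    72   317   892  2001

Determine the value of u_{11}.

26056

1st diffs: 5, 71, 245, 575, 1109.
2nd diffs: 66, 174, 330, 534.
3rd diffs: 108, 156, 204.
4th diffs: 48, 48 (constant).
Newton forward-difference form: u_k = -4 + 5·C(k-1,1) + 66·C(k-1,2) + 108·C(k-1,3) + 48·C(k-1,4).
At k = 11: k-1 = 10, so u_{11} = -4 + 50 + 2970 + 12960 + 10080 = 26056.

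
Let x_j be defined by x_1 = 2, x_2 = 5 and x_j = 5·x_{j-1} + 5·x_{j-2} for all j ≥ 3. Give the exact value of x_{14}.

9483828125

Step forward from the initial values:
x_3 = 35;  x_4 = 200;  x_5 = 1175;  …;  x_{11} = 47271875;  x_{12} = 276734375;  x_{13} = 1620031250;  x_{14} = 9483828125.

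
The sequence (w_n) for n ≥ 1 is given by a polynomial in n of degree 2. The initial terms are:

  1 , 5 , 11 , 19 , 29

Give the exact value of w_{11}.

1st diffs: 4, 6, 8, 10.
2nd diffs: 2, 2, 2 (constant).
Newton forward-difference form: w_n = 1 + 4·C(n-1,1) + 2·C(n-1,2).
At n = 11: n-1 = 10, so w_{11} = 1 + 40 + 90 = 131.

131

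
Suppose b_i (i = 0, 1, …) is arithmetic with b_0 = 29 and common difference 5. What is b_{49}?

b_i = 29 + (i - 0)·5.
b_{49} = 29 + 49·5 = 274.

274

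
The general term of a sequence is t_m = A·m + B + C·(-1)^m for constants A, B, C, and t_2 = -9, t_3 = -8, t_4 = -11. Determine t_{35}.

-40

Plug in m = 2, 3, 4: 2A + B + C = -9; 3A + B - C = -8; 4A + B + C = -11.
Subtracting the first from the second: A - 2C = 1.
Subtracting the second from the third: A + 2C = -3.
Solving: C = -1, A = -1, then B = -6.
Therefore t_{35} = -35 + (-6) + (-1)·(-1) = -40.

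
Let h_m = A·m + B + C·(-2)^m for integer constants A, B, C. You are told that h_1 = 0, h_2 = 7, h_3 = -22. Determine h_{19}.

The three given values yield: A + B - 2C = 0; 2A + B + 4C = 7; 3A + B - 8C = -22.
Subtracting the first from the second: A + 6C = 7.
Subtracting the second from the third: A - 12C = -29.
Solving: C = 2, A = -5, then B = 9.
Hence h_{19} = -5·19 + 9 + 2·(-524288) = -1048662.

-1048662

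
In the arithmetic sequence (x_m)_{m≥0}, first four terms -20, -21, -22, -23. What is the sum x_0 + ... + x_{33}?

Common difference d = -1.
x_m = -20 + (m - 0)·(-1).
x_{33} = -53; S = 34·(-20 + (-53))/2 = -1241.

-1241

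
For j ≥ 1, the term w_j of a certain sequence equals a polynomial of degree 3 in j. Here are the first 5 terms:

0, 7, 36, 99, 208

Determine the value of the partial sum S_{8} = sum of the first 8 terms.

1st diffs: 7, 29, 63, 109.
2nd diffs: 22, 34, 46.
3rd diffs: 12, 12 (constant).
So w_j = 2j^3 - j^2 - 4j + 3.
Continuing: 375, 612, 931.
Summing j = 1..8 (8 terms) gives 2268.

2268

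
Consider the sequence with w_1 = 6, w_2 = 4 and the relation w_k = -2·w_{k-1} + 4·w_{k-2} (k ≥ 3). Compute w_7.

Applying the relation repeatedly:
w_3 = 16; w_4 = -16; w_5 = 96; w_6 = -256; w_7 = 896.

896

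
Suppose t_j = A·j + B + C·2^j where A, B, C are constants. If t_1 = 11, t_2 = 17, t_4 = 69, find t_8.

At j = 1, 2, 4: A + B + 2C = 11; 2A + B + 4C = 17; 4A + B + 16C = 69.
Subtracting the first from the second: A + 2C = 6.
Subtracting the second from the third: 2A + 12C = 52.
Solving: C = 5, A = -4, then B = 5.
Therefore t_8 = -32 + 5 + 5·256 = 1253.

1253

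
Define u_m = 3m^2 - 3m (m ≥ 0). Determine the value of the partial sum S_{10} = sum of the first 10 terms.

720

Over m = 0..9: Σm = 45, Σm² = 285.
Total = (3)·285 + (-3)·45 = 720.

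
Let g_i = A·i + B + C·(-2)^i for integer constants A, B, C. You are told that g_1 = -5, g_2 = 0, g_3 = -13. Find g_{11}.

-2061

The three given values yield: A + B - 2C = -5; 2A + B + 4C = 0; 3A + B - 8C = -13.
Subtracting the first from the second: A + 6C = 5.
Subtracting the second from the third: A - 12C = -13.
Solving: C = 1, A = -1, then B = -2.
So g_i = -1·i + (-2) + 1·(-2)^i; at i=11 this is -2061.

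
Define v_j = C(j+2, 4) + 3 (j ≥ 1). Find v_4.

C(6, 4) = 15, so v_4 = 18.

18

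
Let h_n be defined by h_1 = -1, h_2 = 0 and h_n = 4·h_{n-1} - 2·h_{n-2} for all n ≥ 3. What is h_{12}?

152192

Applying the relation repeatedly:
h_3 = 2; h_4 = 8; h_5 = 28; h_6 = 96; h_7 = 328; h_8 = 1120; h_9 = 3824; h_{10} = 13056; h_{11} = 44576; h_{12} = 152192.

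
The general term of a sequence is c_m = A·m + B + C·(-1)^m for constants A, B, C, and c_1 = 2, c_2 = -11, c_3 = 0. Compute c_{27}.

-24

At m = 1, 2, 3: A + B - C = 2; 2A + B + C = -11; 3A + B - C = 0.
Subtracting the first from the second: A + 2C = -13.
Subtracting the second from the third: A - 2C = 11.
Solving: C = -6, A = -1, then B = -3.
So c_m = -1·m + (-3) + (-6)·(-1)^m; at m=27 this is -24.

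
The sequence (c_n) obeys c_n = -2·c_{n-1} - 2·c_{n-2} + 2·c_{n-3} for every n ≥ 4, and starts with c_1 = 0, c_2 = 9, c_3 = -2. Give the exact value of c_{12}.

-2752

c_4 = -14  c_5 = 50  c_6 = -76  c_7 = 24  c_8 = 204  c_9 = -608  c_{10} = 856  c_{11} = -88  c_{12} = -2752.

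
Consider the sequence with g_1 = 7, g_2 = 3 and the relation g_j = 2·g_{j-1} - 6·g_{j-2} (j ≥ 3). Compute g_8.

-1656

Step forward from the initial values:
g_3 = -36, g_4 = -90, g_5 = 36, g_6 = 612, g_7 = 1008, g_8 = -1656.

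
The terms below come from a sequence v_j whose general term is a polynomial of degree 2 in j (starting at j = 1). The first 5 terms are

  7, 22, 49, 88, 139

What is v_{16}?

1492

1st diffs: 15, 27, 39, 51.
2nd diffs: 12, 12, 12 (constant).
Newton forward-difference form: v_j = 7 + 15·C(j-1,1) + 12·C(j-1,2).
At j = 16: j-1 = 15, so v_{16} = 7 + 225 + 1260 = 1492.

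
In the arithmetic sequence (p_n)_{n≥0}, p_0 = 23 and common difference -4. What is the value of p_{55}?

p_n = 23 + (n - 0)·(-4).
p_{55} = 23 + 55·(-4) = -197.

-197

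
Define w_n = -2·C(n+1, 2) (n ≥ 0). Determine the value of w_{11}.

C(12, 2) = 66, so w_{11} = -132.

-132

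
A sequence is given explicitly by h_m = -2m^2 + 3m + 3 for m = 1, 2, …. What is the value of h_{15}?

h_{15} = -2·15^2 + 3·15 + 3 = -402.

-402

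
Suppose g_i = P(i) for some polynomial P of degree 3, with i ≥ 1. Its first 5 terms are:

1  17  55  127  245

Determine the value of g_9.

1417

1st diffs: 16, 38, 72, 118.
2nd diffs: 22, 34, 46.
3rd diffs: 12, 12 (constant).
Newton forward-difference form: g_i = 1 + 16·C(i-1,1) + 22·C(i-1,2) + 12·C(i-1,3).
At i = 9: i-1 = 8, so g_9 = 1 + 128 + 616 + 672 = 1417.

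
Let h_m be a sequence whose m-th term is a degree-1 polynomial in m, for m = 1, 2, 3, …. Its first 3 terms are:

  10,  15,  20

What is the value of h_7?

40

1st diffs: 5, 5 (constant).
So h_m = 5m + 5.
Evaluating at m = 7 gives h_7 = 40.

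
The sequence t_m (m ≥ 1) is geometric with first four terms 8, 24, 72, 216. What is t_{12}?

Common ratio r = 3.
t_m = 8·3^(m-1).
t_{12} = 8·3^11 = 1417176.

1417176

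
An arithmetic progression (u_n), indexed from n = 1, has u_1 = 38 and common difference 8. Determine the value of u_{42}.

u_n = 38 + (n - 1)·8.
u_{42} = 38 + 41·8 = 366.

366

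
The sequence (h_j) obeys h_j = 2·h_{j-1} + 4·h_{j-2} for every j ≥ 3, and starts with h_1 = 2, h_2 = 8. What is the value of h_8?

Compute successive terms:
h_3 = 24  h_4 = 80  h_5 = 256  h_6 = 832  h_7 = 2688  h_8 = 8704.

8704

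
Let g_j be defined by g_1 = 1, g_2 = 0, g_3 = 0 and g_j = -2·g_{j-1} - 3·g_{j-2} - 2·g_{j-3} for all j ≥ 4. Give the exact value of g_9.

4

Iterate the recurrence:
g_4 = -2, g_5 = 4, g_6 = -2, g_7 = -4, g_8 = 6, g_9 = 4.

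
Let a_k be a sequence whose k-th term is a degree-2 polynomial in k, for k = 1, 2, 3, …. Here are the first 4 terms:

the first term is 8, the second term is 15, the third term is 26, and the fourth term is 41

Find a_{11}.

258

1st diffs: 7, 11, 15.
2nd diffs: 4, 4 (constant).
So a_k = 2k^2 + k + 5.
Evaluating at k = 11 gives a_{11} = 258.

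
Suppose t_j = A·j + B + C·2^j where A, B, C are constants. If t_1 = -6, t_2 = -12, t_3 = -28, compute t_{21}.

-10485676

The three given values yield: A + B + 2C = -6; 2A + B + 4C = -12; 3A + B + 8C = -28.
Subtracting the first from the second: A + 2C = -6.
Subtracting the second from the third: A + 4C = -16.
Solving: C = -5, A = 4, then B = 0.
So t_j = 4·j + 0 + (-5)·2^j; at j=21 this is -10485676.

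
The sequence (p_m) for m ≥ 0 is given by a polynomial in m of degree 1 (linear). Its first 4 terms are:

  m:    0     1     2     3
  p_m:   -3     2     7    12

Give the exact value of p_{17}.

1st diffs: 5, 5, 5 (constant).
So p_m = 5m - 3.
Evaluating at m = 17 gives p_{17} = 82.

82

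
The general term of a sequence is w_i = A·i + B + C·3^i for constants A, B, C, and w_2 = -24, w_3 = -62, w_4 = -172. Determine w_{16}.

-86093476

At i = 2, 3, 4: 2A + B + 9C = -24; 3A + B + 27C = -62; 4A + B + 81C = -172.
Subtracting the first from the second: A + 18C = -38.
Subtracting the second from the third: A + 54C = -110.
Solving: C = -2, A = -2, then B = -2.
So w_i = -2·i + (-2) + (-2)·3^i; at i=16 this is -86093476.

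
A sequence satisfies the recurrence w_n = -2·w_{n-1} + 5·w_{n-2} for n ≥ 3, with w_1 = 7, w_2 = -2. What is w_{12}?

w_3 = 39; w_4 = -88; w_5 = 371; w_6 = -1182; w_7 = 4219; w_8 = -14348; w_9 = 49791; w_{10} = -171322; w_{11} = 591599; w_{12} = -2039808.

-2039808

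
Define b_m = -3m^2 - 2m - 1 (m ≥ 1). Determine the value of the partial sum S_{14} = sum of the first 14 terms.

-3269

Over m = 1..14: Σm = 105, Σm² = 1015.
Total = (-3)·1015 + (-2)·105 + (-1)·14 = -3269.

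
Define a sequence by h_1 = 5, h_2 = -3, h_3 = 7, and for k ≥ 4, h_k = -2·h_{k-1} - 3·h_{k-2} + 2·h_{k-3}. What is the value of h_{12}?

5893

Compute successive terms:
h_4 = 5  h_5 = -37  h_6 = 73  h_7 = -25  h_8 = -243  h_9 = 707  h_{10} = -735  h_{11} = -1137  h_{12} = 5893.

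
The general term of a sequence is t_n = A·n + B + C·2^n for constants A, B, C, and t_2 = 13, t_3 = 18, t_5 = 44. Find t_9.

Write the equations: 2A + B + 4C = 13; 3A + B + 8C = 18; 5A + B + 32C = 44.
Subtracting the first from the second: A + 4C = 5.
Subtracting the second from the third: 2A + 24C = 26.
Solving: C = 1, A = 1, then B = 7.
So t_n = 1·n + 7 + 1·2^n; at n=9 this is 528.

528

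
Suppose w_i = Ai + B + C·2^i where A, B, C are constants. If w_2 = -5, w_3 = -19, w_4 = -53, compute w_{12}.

The three given values yield: 2A + B + 4C = -5; 3A + B + 8C = -19; 4A + B + 16C = -53.
Subtracting the first from the second: A + 4C = -14.
Subtracting the second from the third: A + 8C = -34.
Solving: C = -5, A = 6, then B = 3.
Therefore w_{12} = 72 + 3 + (-5)·4096 = -20405.

-20405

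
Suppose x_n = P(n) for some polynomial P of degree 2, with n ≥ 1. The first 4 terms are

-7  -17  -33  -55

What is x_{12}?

-447

1st diffs: -10, -16, -22.
2nd diffs: -6, -6 (constant).
Newton forward-difference form: x_n = -7 + (-10)·C(n-1,1) + (-6)·C(n-1,2).
At n = 12: n-1 = 11, so x_{12} = -7 - 110 - 330 = -447.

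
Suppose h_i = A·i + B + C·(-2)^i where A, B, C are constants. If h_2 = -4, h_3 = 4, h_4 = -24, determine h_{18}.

Write the equations: 2A + B + 4C = -4; 3A + B - 8C = 4; 4A + B + 16C = -24.
Subtracting the first from the second: A - 12C = 8.
Subtracting the second from the third: A + 24C = -28.
Solving: C = -1, A = -4, then B = 8.
Therefore h_{18} = -72 + 8 + (-1)·262144 = -262208.

-262208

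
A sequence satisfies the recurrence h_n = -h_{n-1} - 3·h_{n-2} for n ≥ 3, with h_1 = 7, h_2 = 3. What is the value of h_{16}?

Iterate the recurrence:
h_3 = -24  h_4 = 15  h_5 = 57  …  h_{13} = -5793  h_{14} = 1563  h_{15} = 15816  h_{16} = -20505.

-20505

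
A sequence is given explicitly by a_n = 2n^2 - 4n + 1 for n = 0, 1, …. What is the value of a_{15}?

a_{15} = 2·15^2 - 4·15 + 1 = 391.

391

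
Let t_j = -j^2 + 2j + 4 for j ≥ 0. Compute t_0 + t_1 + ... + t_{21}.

Over j = 0..21: Σj = 231, Σj² = 3311.
Total = (-1)·3311 + (2)·231 + (4)·22 = -2761.

-2761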